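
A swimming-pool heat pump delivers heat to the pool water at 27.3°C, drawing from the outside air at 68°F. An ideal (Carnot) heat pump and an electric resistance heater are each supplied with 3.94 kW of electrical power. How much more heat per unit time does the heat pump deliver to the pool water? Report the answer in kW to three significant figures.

In absolute terms T_C = 293.15 K and T_H = 300.45 K, so ΔT = 7.300 K.
COP_Carnot = T_H/ΔT = 300.45/7.300 = 41.16.
The heat pump delivers Q̇_H = COP × Ẇ = 162.2 kW; the resistance heater delivers Ẇ = 3.940 kW.
Extra = (COP − 1)·Ẇ = 158.2 kW.

158 kW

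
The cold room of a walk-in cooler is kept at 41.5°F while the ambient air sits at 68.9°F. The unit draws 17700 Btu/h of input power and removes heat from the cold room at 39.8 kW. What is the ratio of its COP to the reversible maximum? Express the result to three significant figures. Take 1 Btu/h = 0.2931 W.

0.419

Converting, Q̇_C = 39.80 kW = 135800 Btu/h, so COP_actual = Q̇_C/Ẇ = 135800/17700 = 7.672.
In absolute terms T_C = 278.43 K and T_H = 293.65 K, so ΔT = 15.22 K.
COP_Carnot = T_C/ΔT = 278.43/15.22 = 18.29.
η_II = COP_actual/COP_Carnot = 7.672/18.29 = 0.4194.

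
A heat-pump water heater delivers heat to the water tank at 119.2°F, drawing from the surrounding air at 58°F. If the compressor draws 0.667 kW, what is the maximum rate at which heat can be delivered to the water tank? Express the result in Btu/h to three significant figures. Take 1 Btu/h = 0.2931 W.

In absolute terms T_C = 287.59 K and T_H = 321.59 K, so ΔT = 34.00 K.
COP_Carnot = T_H/ΔT = 321.59/34.00 = 9.459.
Q̇_max = COP_Carnot × Ẇ = 9.459 × 0.6670 kW = 6.309 kW = 21520 Btu/h.

21500 Btu/h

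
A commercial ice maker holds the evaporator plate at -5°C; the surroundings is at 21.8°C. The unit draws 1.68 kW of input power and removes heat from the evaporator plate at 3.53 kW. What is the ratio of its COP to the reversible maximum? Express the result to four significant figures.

COP_actual = Q̇_C/Ẇ = 3.530/1.680 = 2.101.
In absolute terms T_C = 268.15 K and T_H = 294.95 K, so ΔT = 26.80 K.
COP_Carnot = T_C/ΔT = 268.15/26.80 = 10.01.
η_II = COP_actual/COP_Carnot = 2.101/10.01 = 0.2100.

0.2100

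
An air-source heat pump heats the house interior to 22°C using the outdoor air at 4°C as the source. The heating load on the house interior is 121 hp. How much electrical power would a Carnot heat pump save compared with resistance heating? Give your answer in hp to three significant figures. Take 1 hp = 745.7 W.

114 hp

In absolute terms T_C = 277.15 K and T_H = 295.15 K, so ΔT = 18.00 K.
COP_Carnot = T_H/ΔT = 295.15/18.00 = 16.40.
Resistance heating needs Ẇ_res = Q̇_H = 121.0 hp; the reversible heat pump needs only Ẇ_hp = Q̇_H/COP = 7.379 hp.
Saving = 121.0 − 7.379 = 113.6 hp.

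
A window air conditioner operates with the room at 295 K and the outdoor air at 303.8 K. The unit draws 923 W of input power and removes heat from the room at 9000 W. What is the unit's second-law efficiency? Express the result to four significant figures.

COP_actual = Q̇_C/Ẇ = 9000/923.0 = 9.751.
The reservoir spacing is ΔT = 303.8 − 295 = 8.800 K.
COP_Carnot = T_C/ΔT = 295.00/8.800 = 33.52.
η_II = COP_actual/COP_Carnot = 9.751/33.52 = 0.2909.

0.2909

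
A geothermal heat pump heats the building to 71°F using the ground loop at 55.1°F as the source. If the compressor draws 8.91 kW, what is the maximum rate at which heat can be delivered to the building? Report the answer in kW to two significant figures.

In absolute terms T_C = 285.98 K and T_H = 294.82 K, so ΔT = 8.833 K.
COP_Carnot = T_H/ΔT = 294.82/8.833 = 33.38.
Q̇_max = COP_Carnot × Ẇ = 33.38 × 8.910 kW = 297.4 kW.

300 kW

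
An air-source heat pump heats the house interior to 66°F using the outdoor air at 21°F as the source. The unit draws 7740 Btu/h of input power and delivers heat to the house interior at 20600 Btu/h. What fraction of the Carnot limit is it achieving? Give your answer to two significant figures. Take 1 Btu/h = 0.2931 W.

0.23

COP_actual = Q̇_H/Ẇ = 20600/7740 = 2.661.
In absolute terms T_C = 267.04 K and T_H = 292.04 K, so ΔT = 25.00 K.
COP_Carnot = T_H/ΔT = 292.04/25.00 = 11.68.
η_II = COP_actual/COP_Carnot = 2.661/11.68 = 0.2278.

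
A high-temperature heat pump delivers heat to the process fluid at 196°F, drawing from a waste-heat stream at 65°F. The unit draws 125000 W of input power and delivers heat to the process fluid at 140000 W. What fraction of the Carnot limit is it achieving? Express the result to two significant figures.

0.22

COP_actual = Q̇_H/Ẇ = 140000/125000 = 1.120.
In absolute terms T_C = 291.48 K and T_H = 364.26 K, so ΔT = 72.78 K.
COP_Carnot = T_H/ΔT = 364.26/72.78 = 5.005.
η_II = COP_actual/COP_Carnot = 1.120/5.005 = 0.2238.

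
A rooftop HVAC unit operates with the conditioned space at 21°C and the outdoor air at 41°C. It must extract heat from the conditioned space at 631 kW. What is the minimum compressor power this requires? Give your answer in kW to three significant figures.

In absolute terms T_C = 294.15 K and T_H = 314.15 K, so ΔT = 20.00 K.
COP_Carnot = T_C/ΔT = 294.15/20.00 = 14.71.
Ẇ_min = Q̇/COP_Carnot = 631.0/14.71 = 42.90 kW.

42.9 kW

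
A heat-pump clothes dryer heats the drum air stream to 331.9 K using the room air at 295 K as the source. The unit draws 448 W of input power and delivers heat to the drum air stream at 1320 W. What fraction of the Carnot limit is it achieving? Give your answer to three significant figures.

0.328

COP_actual = Q̇_H/Ẇ = 1320/448.0 = 2.946.
The reservoir spacing is ΔT = 331.9 − 295 = 36.90 K.
COP_Carnot = T_H/ΔT = 331.90/36.90 = 8.995.
η_II = COP_actual/COP_Carnot = 2.946/8.995 = 0.3276.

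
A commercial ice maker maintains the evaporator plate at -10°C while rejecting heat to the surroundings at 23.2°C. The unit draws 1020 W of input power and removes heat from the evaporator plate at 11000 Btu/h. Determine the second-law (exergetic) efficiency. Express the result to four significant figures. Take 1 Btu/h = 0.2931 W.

0.3988

Converting, Q̇_C = 11000 Btu/h = 3224 W, so COP_actual = Q̇_C/Ẇ = 3224/1020 = 3.161.
In absolute terms T_C = 263.15 K and T_H = 296.35 K, so ΔT = 33.20 K.
COP_Carnot = T_C/ΔT = 263.15/33.20 = 7.926.
η_II = COP_actual/COP_Carnot = 3.161/7.926 = 0.3988.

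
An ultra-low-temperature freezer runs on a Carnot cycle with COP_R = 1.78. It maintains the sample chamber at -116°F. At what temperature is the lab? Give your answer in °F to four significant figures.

77.07 °F

COP_R = T_C/(T_H − T_C) gives T_H − T_C = T_C/COP.
With T_C = 190.93 K, T_H = 190.93 × (1 + 1/1.78) = 298.19 K.
Converting, 298.19 K = 77.07°F.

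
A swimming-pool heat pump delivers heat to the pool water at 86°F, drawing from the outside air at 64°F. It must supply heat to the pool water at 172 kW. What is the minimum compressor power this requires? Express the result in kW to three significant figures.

In absolute terms T_C = 290.93 K and T_H = 303.15 K, so ΔT = 12.22 K.
COP_Carnot = T_H/ΔT = 303.15/12.22 = 24.80.
Ẇ_min = Q̇/COP_Carnot = 172.0/24.80 = 6.935 kW.

6.93 kW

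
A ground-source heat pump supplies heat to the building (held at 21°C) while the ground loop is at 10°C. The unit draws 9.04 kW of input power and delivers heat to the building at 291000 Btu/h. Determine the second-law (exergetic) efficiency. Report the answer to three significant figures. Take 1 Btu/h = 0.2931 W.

0.353

Converting, Q̇_H = 291000 Btu/h = 85.29 kW, so COP_actual = Q̇_H/Ẇ = 85.29/9.040 = 9.435.
In absolute terms T_C = 283.15 K and T_H = 294.15 K, so ΔT = 11.00 K.
COP_Carnot = T_H/ΔT = 294.15/11.00 = 26.74.
η_II = COP_actual/COP_Carnot = 9.435/26.74 = 0.3528.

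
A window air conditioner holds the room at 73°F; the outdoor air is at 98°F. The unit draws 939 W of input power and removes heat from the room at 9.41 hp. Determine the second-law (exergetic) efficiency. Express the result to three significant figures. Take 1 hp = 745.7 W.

0.351

Converting, Q̇_C = 9.410 hp = 7017 W, so COP_actual = Q̇_C/Ẇ = 7017/939.0 = 7.473.
In absolute terms T_C = 295.93 K and T_H = 309.82 K, so ΔT = 13.89 K.
COP_Carnot = T_C/ΔT = 295.93/13.89 = 21.31.
η_II = COP_actual/COP_Carnot = 7.473/21.31 = 0.3507.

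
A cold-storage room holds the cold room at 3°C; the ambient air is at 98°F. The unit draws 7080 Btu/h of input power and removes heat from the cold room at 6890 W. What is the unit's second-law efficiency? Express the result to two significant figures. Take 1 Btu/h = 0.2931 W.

Converting, Q̇_C = 6890 W = 23510 Btu/h, so COP_actual = Q̇_C/Ẇ = 23510/7080 = 3.320.
In absolute terms T_C = 276.15 K and T_H = 309.82 K, so ΔT = 33.67 K.
COP_Carnot = T_C/ΔT = 276.15/33.67 = 8.202.
η_II = COP_actual/COP_Carnot = 3.320/8.202 = 0.4048.

0.40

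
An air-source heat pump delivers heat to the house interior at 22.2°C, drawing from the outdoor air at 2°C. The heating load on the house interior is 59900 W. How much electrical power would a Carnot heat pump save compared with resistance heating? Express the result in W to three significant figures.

55800 W

In absolute terms T_C = 275.15 K and T_H = 295.35 K, so ΔT = 20.20 K.
COP_Carnot = T_H/ΔT = 295.35/20.20 = 14.62.
Resistance heating needs Ẇ_res = Q̇_H = 59900 W; the reversible heat pump needs only Ẇ_hp = Q̇_H/COP = 4097 W.
Saving = 59900 − 4097 = 55800 W.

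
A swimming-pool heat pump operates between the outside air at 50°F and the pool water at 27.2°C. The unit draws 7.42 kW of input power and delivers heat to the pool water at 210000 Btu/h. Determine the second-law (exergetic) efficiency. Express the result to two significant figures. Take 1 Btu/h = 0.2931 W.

Converting, Q̇_H = 210000 Btu/h = 61.55 kW, so COP_actual = Q̇_H/Ẇ = 61.55/7.420 = 8.295.
In absolute terms T_C = 283.15 K and T_H = 300.35 K, so ΔT = 17.20 K.
COP_Carnot = T_H/ΔT = 300.35/17.20 = 17.46.
η_II = COP_actual/COP_Carnot = 8.295/17.46 = 0.4750.

0.48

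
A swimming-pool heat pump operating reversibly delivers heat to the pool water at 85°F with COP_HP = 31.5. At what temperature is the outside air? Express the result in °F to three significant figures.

COP_HP = T_H/(T_H − T_C) gives T_H − T_C = T_H/COP.
With T_H = 302.59 K, T_C = 302.59 × (1 − 1/31.5) = 292.99 K.
Converting, 292.99 K = 67.71°F.

67.7 °F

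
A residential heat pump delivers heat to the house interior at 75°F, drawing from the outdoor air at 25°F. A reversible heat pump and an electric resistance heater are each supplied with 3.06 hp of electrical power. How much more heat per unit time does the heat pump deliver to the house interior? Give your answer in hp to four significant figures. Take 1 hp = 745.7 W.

29.66 hp

In absolute terms T_C = 269.26 K and T_H = 297.04 K, so ΔT = 27.78 K.
COP_Carnot = T_H/ΔT = 297.04/27.78 = 10.69.
The heat pump delivers Q̇_H = COP × Ẇ = 32.72 hp; the resistance heater delivers Ẇ = 3.060 hp.
Extra = (COP − 1)·Ẇ = 29.66 hp.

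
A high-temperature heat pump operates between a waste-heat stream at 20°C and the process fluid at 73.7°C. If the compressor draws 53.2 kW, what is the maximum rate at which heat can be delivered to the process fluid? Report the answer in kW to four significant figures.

In absolute terms T_C = 293.15 K and T_H = 346.85 K, so ΔT = 53.70 K.
COP_Carnot = T_H/ΔT = 346.85/53.70 = 6.459.
Q̇_max = COP_Carnot × Ẇ = 6.459 × 53.20 kW = 343.6 kW.

343.6 kW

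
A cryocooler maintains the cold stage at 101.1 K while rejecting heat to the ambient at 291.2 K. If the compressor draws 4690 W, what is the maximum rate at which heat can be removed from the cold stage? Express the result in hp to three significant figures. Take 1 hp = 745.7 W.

The reservoir spacing is ΔT = 291.2 − 101.1 = 190.1 K.
COP_Carnot = T_C/ΔT = 101.10/190.1 = 0.5318.
Q̇_max = COP_Carnot × Ẇ = 0.5318 × 4690 W = 2494 W = 3.345 hp.

3.34 hp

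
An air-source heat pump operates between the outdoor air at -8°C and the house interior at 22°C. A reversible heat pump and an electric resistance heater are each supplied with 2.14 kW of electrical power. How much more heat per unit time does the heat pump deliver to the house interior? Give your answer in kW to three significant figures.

18.9 kW

In absolute terms T_C = 265.15 K and T_H = 295.15 K, so ΔT = 30.00 K.
COP_Carnot = T_H/ΔT = 295.15/30.00 = 9.838.
The heat pump delivers Q̇_H = COP × Ẇ = 21.05 kW; the resistance heater delivers Ẇ = 2.140 kW.
Extra = (COP − 1)·Ẇ = 18.91 kW.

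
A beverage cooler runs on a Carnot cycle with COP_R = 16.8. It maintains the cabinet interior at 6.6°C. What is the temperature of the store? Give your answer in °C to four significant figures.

COP_R = T_C/(T_H − T_C) gives T_H − T_C = T_C/COP.
With T_C = 279.75 K, T_H = 279.75 × (1 + 1/16.8) = 296.40 K.
Converting, 296.40 K = 23.25°C.

23.25 °C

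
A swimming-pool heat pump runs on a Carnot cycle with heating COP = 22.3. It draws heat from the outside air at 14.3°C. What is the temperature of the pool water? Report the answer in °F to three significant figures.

82.0 °F

COP_HP = T_H/(T_H − T_C) rearranges to T_H = COP·T_C/(COP − 1).
With T_C = 287.45 K, T_H = 22.3 × 287.45/21.30 = 300.95 K.
Converting, 300.95 K = 82.03°F.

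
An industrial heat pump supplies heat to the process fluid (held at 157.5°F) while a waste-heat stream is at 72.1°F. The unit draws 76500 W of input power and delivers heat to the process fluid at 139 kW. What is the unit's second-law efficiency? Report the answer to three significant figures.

Converting, Q̇_H = 139.0 kW = 139000 W, so COP_actual = Q̇_H/Ẇ = 139000/76500 = 1.817.
In absolute terms T_C = 295.43 K and T_H = 342.87 K, so ΔT = 47.44 K.
COP_Carnot = T_H/ΔT = 342.87/47.44 = 7.227.
η_II = COP_actual/COP_Carnot = 1.817/7.227 = 0.2514.

0.251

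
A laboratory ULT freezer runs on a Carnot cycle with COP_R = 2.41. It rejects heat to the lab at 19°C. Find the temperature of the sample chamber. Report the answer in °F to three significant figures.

For a Carnot refrigerator COP_R = T_C/(T_H − T_C), so T_C = COP·T_H/(1 + COP).
With T_H = 292.15 K, T_C = 2.41 × 292.15/3.410 = 206.48 K.
Converting, 206.48 K = -88.01°F.

-88.0 °F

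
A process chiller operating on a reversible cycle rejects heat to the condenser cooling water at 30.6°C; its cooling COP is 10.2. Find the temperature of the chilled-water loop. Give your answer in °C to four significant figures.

3.479 °C

For a Carnot refrigerator COP_R = T_C/(T_H − T_C), so T_C = COP·T_H/(1 + COP).
With T_H = 303.75 K, T_C = 10.2 × 303.75/11.20 = 276.63 K.
Converting, 276.63 K = 3.48°C.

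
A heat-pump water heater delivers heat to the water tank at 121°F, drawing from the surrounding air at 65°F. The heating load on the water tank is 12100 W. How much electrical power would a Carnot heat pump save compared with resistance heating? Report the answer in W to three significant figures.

10900 W

In absolute terms T_C = 291.48 K and T_H = 322.59 K, so ΔT = 31.11 K.
COP_Carnot = T_H/ΔT = 322.59/31.11 = 10.37.
Resistance heating needs Ẇ_res = Q̇_H = 12100 W; the reversible heat pump needs only Ẇ_hp = Q̇_H/COP = 1167 W.
Saving = 12100 − 1167 = 10930 W.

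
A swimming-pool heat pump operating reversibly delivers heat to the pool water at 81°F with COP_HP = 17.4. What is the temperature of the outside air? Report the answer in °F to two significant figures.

50 °F

COP_HP = T_H/(T_H − T_C) gives T_H − T_C = T_H/COP.
With T_H = 300.37 K, T_C = 300.37 × (1 − 1/17.4) = 283.11 K.
Converting, 283.11 K = 49.93°F.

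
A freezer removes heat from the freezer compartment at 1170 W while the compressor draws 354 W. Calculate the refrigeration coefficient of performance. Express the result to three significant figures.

3.31

The first law gives Q̇_H = Q̇_C + Ẇ, so the three rates are Q̇_C = 1170, Q̇_H = 1524, Ẇ = 354.0 W.
COP_R = Q̇_C/Ẇ = 1170/354.0 = 3.305.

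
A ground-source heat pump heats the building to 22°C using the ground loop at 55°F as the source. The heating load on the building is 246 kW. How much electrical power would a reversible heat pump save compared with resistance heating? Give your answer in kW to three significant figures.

In absolute terms T_C = 285.93 K and T_H = 295.15 K, so ΔT = 9.222 K.
COP_Carnot = T_H/ΔT = 295.15/9.222 = 32.00.
Resistance heating needs Ẇ_res = Q̇_H = 246.0 kW; the reversible heat pump needs only Ẇ_hp = Q̇_H/COP = 7.686 kW.
Saving = 246.0 − 7.686 = 238.3 kW.

238 kW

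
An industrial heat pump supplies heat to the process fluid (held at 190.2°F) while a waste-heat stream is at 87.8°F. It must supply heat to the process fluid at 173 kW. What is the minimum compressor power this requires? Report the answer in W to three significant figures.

27300 W

In absolute terms T_C = 304.15 K and T_H = 361.04 K, so ΔT = 56.89 K.
COP_Carnot = T_H/ΔT = 361.04/56.89 = 6.346.
Ẇ_min = Q̇/COP_Carnot = 173.0/6.346 = 27.26 kW = 27260 W.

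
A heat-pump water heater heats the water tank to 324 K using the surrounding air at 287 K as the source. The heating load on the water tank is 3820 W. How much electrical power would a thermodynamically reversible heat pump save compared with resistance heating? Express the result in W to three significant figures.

The reservoir spacing is ΔT = 324 − 287 = 37.00 K.
COP_Carnot = T_H/ΔT = 324.00/37.00 = 8.757.
Resistance heating needs Ẇ_res = Q̇_H = 3820 W; the reversible heat pump needs only Ẇ_hp = Q̇_H/COP = 436.2 W.
Saving = 3820 − 436.2 = 3384 W.

3380 W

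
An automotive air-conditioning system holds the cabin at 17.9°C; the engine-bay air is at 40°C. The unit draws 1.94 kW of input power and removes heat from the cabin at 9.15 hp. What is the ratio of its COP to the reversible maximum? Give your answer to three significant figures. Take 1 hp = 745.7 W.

Converting, Q̇_C = 9.150 hp = 6.823 kW, so COP_actual = Q̇_C/Ẇ = 6.823/1.940 = 3.517.
In absolute terms T_C = 291.05 K and T_H = 313.15 K, so ΔT = 22.10 K.
COP_Carnot = T_C/ΔT = 291.05/22.10 = 13.17.
η_II = COP_actual/COP_Carnot = 3.517/13.17 = 0.2671.

0.267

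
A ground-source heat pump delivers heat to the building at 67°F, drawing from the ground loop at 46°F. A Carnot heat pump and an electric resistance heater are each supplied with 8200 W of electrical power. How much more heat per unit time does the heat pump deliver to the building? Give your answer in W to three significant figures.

In absolute terms T_C = 280.93 K and T_H = 292.59 K, so ΔT = 11.67 K.
COP_Carnot = T_H/ΔT = 292.59/11.67 = 25.08.
The heat pump delivers Q̇_H = COP × Ẇ = 205700 W; the resistance heater delivers Ẇ = 8200 W.
Extra = (COP − 1)·Ẇ = 197500 W.

197000 W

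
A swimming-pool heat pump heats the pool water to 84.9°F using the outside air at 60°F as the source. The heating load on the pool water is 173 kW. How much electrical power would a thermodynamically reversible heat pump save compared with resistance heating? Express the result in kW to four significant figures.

In absolute terms T_C = 288.71 K and T_H = 302.54 K, so ΔT = 13.83 K.
COP_Carnot = T_H/ΔT = 302.54/13.83 = 21.87.
Resistance heating needs Ẇ_res = Q̇_H = 173.0 kW; the reversible heat pump needs only Ẇ_hp = Q̇_H/COP = 7.910 kW.
Saving = 173.0 − 7.910 = 165.1 kW.

165.1 kW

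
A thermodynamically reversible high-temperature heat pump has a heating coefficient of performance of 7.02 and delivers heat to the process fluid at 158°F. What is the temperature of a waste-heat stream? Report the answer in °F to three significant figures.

70.0 °F

COP_HP = T_H/(T_H − T_C) gives T_H − T_C = T_H/COP.
With T_H = 343.15 K, T_C = 343.15 × (1 − 1/7.02) = 294.27 K.
Converting, 294.27 K = 70.01°F.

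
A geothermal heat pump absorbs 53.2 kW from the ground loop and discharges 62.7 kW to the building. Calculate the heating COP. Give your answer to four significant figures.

6.600

The first law gives Q̇_H = Q̇_C + Ẇ, so the three rates are Q̇_C = 53.20, Q̇_H = 62.70, Ẇ = 9.500 kW.
COP_HP = Q̇_H/Ẇ = 62.70/9.500 = 6.600.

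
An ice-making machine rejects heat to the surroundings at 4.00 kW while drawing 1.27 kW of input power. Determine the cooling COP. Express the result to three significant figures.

The first law gives Q̇_H = Q̇_C + Ẇ, so the three rates are Q̇_C = 2.730, Q̇_H = 4.000, Ẇ = 1.270 kW.
COP_R = Q̇_C/Ẇ = 2.730/1.270 = 2.150.

2.15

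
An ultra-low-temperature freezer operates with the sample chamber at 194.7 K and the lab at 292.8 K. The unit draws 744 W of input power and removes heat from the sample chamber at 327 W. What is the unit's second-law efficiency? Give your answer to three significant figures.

COP_actual = Q̇_C/Ẇ = 327.0/744.0 = 0.4395.
The reservoir spacing is ΔT = 292.8 − 194.7 = 98.10 K.
COP_Carnot = T_C/ΔT = 194.70/98.10 = 1.985.
η_II = COP_actual/COP_Carnot = 0.4395/1.985 = 0.2215.

0.221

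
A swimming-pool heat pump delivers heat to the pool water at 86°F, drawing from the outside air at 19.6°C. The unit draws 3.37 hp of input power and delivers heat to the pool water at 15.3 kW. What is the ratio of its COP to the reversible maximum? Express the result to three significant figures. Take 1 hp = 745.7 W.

0.209

Converting, Q̇_H = 15.30 kW = 20.52 hp, so COP_actual = Q̇_H/Ẇ = 20.52/3.370 = 6.088.
In absolute terms T_C = 292.75 K and T_H = 303.15 K, so ΔT = 10.40 K.
COP_Carnot = T_H/ΔT = 303.15/10.40 = 29.15.
η_II = COP_actual/COP_Carnot = 6.088/29.15 = 0.2089.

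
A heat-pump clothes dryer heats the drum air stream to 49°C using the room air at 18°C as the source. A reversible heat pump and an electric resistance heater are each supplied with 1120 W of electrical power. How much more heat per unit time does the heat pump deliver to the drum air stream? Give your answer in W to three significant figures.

In absolute terms T_C = 291.15 K and T_H = 322.15 K, so ΔT = 31.00 K.
COP_Carnot = T_H/ΔT = 322.15/31.00 = 10.39.
The heat pump delivers Q̇_H = COP × Ẇ = 11640 W; the resistance heater delivers Ẇ = 1120 W.
Extra = (COP − 1)·Ẇ = 10520 W.

10500 W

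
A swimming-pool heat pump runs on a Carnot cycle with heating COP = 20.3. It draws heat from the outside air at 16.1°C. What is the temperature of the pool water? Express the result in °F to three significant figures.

88.0 °F

COP_HP = T_H/(T_H − T_C) rearranges to T_H = COP·T_C/(COP − 1).
With T_C = 289.25 K, T_H = 20.3 × 289.25/19.30 = 304.24 K.
Converting, 304.24 K = 87.96°F.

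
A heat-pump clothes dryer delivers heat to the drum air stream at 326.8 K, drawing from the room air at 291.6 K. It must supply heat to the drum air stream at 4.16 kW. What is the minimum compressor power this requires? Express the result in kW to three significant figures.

0.448 kW

The reservoir spacing is ΔT = 326.8 − 291.6 = 35.20 K.
COP_Carnot = T_H/ΔT = 326.80/35.20 = 9.284.
Ẇ_min = Q̇/COP_Carnot = 4.160/9.284 = 0.4481 kW.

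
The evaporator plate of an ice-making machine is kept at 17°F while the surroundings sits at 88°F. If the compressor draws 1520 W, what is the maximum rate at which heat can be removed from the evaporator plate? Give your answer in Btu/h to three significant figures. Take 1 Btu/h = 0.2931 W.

In absolute terms T_C = 264.82 K and T_H = 304.26 K, so ΔT = 39.44 K.
COP_Carnot = T_C/ΔT = 264.82/39.44 = 6.714.
Q̇_max = COP_Carnot × Ẇ = 6.714 × 1520 W = 10200 W = 34820 Btu/h.

34800 Btu/h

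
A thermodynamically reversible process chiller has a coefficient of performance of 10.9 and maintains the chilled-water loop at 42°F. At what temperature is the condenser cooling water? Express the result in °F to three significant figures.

COP_R = T_C/(T_H − T_C) gives T_H − T_C = T_C/COP.
With T_C = 278.71 K, T_H = 278.71 × (1 + 1/10.9) = 304.27 K.
Converting, 304.27 K = 88.02°F.

88.0 °F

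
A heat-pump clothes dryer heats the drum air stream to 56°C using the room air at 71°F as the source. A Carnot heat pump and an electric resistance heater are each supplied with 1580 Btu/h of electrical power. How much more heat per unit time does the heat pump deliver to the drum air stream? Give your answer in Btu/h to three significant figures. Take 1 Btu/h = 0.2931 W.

In absolute terms T_C = 294.82 K and T_H = 329.15 K, so ΔT = 34.33 K.
COP_Carnot = T_H/ΔT = 329.15/34.33 = 9.587.
The heat pump delivers Q̇_H = COP × Ẇ = 15150 Btu/h; the resistance heater delivers Ẇ = 1580 Btu/h.
Extra = (COP − 1)·Ẇ = 13570 Btu/h.

13600 Btu/h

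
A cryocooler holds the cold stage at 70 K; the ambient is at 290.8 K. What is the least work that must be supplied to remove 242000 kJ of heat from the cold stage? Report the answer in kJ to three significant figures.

763000 kJ

The reservoir spacing is ΔT = 290.8 − 70 = 220.8 K.
The reversible limit is COP_R = T_C/ΔT = 0.3170, so W_min = Q_C/COP = Q_C·ΔT/T_C.
W_min = 242000 × 220.8/70.00 = 763300 kJ.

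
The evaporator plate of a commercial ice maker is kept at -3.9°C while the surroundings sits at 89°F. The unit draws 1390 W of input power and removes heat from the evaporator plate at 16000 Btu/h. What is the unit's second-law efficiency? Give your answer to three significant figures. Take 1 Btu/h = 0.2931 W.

Converting, Q̇_C = 16000 Btu/h = 4690 W, so COP_actual = Q̇_C/Ẇ = 4690/1390 = 3.374.
In absolute terms T_C = 269.25 K and T_H = 304.82 K, so ΔT = 35.57 K.
COP_Carnot = T_C/ΔT = 269.25/35.57 = 7.570.
η_II = COP_actual/COP_Carnot = 3.374/7.570 = 0.4457.

0.446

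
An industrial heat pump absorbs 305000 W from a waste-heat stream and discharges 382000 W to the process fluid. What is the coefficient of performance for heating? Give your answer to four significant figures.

4.961

The first law gives Q̇_H = Q̇_C + Ẇ, so the three rates are Q̇_C = 305000, Q̇_H = 382000, Ẇ = 77000 W.
COP_HP = Q̇_H/Ẇ = 382000/77000 = 4.961.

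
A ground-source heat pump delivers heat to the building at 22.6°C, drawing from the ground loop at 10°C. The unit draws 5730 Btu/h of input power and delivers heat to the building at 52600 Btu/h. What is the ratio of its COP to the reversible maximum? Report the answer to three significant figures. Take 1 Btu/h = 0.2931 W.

COP_actual = Q̇_H/Ẇ = 52600/5730 = 9.180.
In absolute terms T_C = 283.15 K and T_H = 295.75 K, so ΔT = 12.60 K.
COP_Carnot = T_H/ΔT = 295.75/12.60 = 23.47.
η_II = COP_actual/COP_Carnot = 9.180/23.47 = 0.3911.

0.391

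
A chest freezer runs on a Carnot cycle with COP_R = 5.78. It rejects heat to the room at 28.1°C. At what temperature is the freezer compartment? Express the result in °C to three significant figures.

For a Carnot refrigerator COP_R = T_C/(T_H − T_C), so T_C = COP·T_H/(1 + COP).
With T_H = 301.25 K, T_C = 5.78 × 301.25/6.780 = 256.82 K.
Converting, 256.82 K = -16.33°C.

-16.3 °C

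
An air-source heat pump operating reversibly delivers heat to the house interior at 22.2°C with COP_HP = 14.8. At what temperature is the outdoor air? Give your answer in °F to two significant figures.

COP_HP = T_H/(T_H − T_C) gives T_H − T_C = T_H/COP.
With T_H = 295.35 K, T_C = 295.35 × (1 − 1/14.8) = 275.39 K.
Converting, 275.39 K = 36.04°F.

36 °F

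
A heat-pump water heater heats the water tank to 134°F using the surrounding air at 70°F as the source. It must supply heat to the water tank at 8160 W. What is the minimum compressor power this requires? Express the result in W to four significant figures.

879.7 W

In absolute terms T_C = 294.26 K and T_H = 329.82 K, so ΔT = 35.56 K.
COP_Carnot = T_H/ΔT = 329.82/35.56 = 9.276.
Ẇ_min = Q̇/COP_Carnot = 8160/9.276 = 879.7 W.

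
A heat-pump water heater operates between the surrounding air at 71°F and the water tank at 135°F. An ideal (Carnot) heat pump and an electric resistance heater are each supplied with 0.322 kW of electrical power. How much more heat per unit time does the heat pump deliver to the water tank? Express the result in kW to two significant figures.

2.7 kW

In absolute terms T_C = 294.82 K and T_H = 330.37 K, so ΔT = 35.56 K.
COP_Carnot = T_H/ΔT = 330.37/35.56 = 9.292.
The heat pump delivers Q̇_H = COP × Ẇ = 2.992 kW; the resistance heater delivers Ẇ = 0.3220 kW.
Extra = (COP − 1)·Ẇ = 2.670 kW.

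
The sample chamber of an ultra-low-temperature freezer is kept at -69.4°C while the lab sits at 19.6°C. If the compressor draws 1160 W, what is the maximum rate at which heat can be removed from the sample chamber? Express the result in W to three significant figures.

2660 W

In absolute terms T_C = 203.75 K and T_H = 292.75 K, so ΔT = 89.00 K.
COP_Carnot = T_C/ΔT = 203.75/89.00 = 2.289.
Q̇_max = COP_Carnot × Ẇ = 2.289 × 1160 W = 2656 W.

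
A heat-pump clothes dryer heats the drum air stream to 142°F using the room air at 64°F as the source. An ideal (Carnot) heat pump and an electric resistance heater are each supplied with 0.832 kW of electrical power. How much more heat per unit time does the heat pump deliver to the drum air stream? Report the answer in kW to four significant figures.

5.586 kW

In absolute terms T_C = 290.93 K and T_H = 334.26 K, so ΔT = 43.33 K.
COP_Carnot = T_H/ΔT = 334.26/43.33 = 7.714.
The heat pump delivers Q̇_H = COP × Ẇ = 6.418 kW; the resistance heater delivers Ẇ = 0.8320 kW.
Extra = (COP − 1)·Ẇ = 5.586 kW.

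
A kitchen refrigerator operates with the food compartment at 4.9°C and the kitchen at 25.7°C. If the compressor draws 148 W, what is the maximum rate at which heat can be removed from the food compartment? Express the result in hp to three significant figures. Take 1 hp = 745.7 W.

2.65 hp

In absolute terms T_C = 278.05 K and T_H = 298.85 K, so ΔT = 20.80 K.
COP_Carnot = T_C/ΔT = 278.05/20.80 = 13.37.
Q̇_max = COP_Carnot × Ẇ = 13.37 × 148.0 W = 1978 W = 2.653 hp.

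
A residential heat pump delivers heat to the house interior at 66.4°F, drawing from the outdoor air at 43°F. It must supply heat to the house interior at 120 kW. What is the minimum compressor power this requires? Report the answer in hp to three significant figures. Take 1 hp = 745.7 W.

7.16 hp

In absolute terms T_C = 279.26 K and T_H = 292.26 K, so ΔT = 13.00 K.
COP_Carnot = T_H/ΔT = 292.26/13.00 = 22.48.
Ẇ_min = Q̇/COP_Carnot = 120.0/22.48 = 5.338 kW = 7.158 hp.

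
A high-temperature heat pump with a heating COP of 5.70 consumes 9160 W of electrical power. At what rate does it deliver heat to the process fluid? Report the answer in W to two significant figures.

52000 W

Q̇_H = COP_HP × Ẇ = 5.70 × 9160 = 52210 W.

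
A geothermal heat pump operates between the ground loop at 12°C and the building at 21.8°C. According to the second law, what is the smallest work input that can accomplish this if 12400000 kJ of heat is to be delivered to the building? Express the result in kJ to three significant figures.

412000 kJ

In absolute terms T_C = 285.15 K and T_H = 294.95 K, so ΔT = 9.800 K.
The reversible limit is COP_HP = T_H/ΔT = 30.10, so W_min = Q_H/COP = Q_H·ΔT/T_H.
W_min = 12400000 × 9.800/294.95 = 412000 kJ.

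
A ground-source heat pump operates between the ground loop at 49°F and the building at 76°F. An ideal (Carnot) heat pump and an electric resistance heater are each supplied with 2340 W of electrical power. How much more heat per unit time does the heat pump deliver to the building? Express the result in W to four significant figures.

44080 W

In absolute terms T_C = 282.59 K and T_H = 297.59 K, so ΔT = 15.00 K.
COP_Carnot = T_H/ΔT = 297.59/15.00 = 19.84.
The heat pump delivers Q̇_H = COP × Ẇ = 46420 W; the resistance heater delivers Ẇ = 2340 W.
Extra = (COP − 1)·Ẇ = 44080 W.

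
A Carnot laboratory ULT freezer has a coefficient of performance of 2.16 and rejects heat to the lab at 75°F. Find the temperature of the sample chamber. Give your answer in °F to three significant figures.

For a Carnot refrigerator COP_R = T_C/(T_H − T_C), so T_C = COP·T_H/(1 + COP).
With T_H = 297.04 K, T_C = 2.16 × 297.04/3.160 = 203.04 K.
Converting, 203.04 K = -94.20°F.

-94.2 °F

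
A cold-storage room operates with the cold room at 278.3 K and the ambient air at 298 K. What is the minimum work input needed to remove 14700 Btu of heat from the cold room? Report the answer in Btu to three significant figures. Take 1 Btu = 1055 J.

1040 Btu

The reservoir spacing is ΔT = 298 − 278.3 = 19.70 K.
The reversible limit is COP_R = T_C/ΔT = 14.13, so W_min = Q_C/COP = Q_C·ΔT/T_C.
W_min = 14700 × 19.70/278.30 = 1041 Btu.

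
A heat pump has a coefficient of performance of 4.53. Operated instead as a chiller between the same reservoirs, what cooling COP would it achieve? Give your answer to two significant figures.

Since Q_H = Q_C + W for any cycle, COP_R = Q_C/W = Q_H/W − 1.
COP_R = 4.53 − 1 = 3.53.

3.5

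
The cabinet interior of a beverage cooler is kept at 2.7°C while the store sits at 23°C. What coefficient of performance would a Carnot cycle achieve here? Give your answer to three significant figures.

13.6

In absolute terms T_C = 275.85 K and T_H = 296.15 K, so ΔT = 20.30 K.
For a reversible cycle, COP_Carnot = T_C/ΔT = 275.85/20.30 = 13.59.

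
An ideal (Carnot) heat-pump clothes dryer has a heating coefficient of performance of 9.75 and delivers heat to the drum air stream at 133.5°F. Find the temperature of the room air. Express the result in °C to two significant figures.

COP_HP = T_H/(T_H − T_C) gives T_H − T_C = T_H/COP.
With T_H = 329.54 K, T_C = 329.54 × (1 − 1/9.75) = 295.74 K.
Converting, 295.74 K = 22.59°C.

23 °C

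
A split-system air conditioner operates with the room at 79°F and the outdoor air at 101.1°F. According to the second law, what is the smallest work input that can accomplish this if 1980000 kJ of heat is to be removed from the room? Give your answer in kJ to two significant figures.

81000 kJ

In absolute terms T_C = 299.26 K and T_H = 311.54 K, so ΔT = 12.28 K.
The reversible limit is COP_R = T_C/ΔT = 24.37, so W_min = Q_C/COP = Q_C·ΔT/T_C.
W_min = 1980000 × 12.28/299.26 = 81230 kJ.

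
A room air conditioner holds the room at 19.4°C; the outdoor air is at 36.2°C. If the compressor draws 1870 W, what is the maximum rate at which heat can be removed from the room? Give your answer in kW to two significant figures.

In absolute terms T_C = 292.55 K and T_H = 309.35 K, so ΔT = 16.80 K.
COP_Carnot = T_C/ΔT = 292.55/16.80 = 17.41.
Q̇_max = COP_Carnot × Ẇ = 17.41 × 1870 W = 32560 W = 32.56 kW.

33 kW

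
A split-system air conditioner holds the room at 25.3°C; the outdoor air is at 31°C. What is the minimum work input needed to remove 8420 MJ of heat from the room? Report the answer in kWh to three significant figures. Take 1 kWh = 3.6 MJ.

44.7 kWh

In absolute terms T_C = 298.45 K and T_H = 304.15 K, so ΔT = 5.700 K.
The reversible limit is COP_R = T_C/ΔT = 52.36, so W_min = Q_C/COP = Q_C·ΔT/T_C.
W_min = 8420 × 5.700/298.45 = 160.8 MJ = 44.67 kWh.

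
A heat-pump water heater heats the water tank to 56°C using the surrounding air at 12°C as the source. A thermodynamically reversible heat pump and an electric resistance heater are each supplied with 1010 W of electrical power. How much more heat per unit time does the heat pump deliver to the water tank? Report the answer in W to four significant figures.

6545 W

In absolute terms T_C = 285.15 K and T_H = 329.15 K, so ΔT = 44.00 K.
COP_Carnot = T_H/ΔT = 329.15/44.00 = 7.481.
The heat pump delivers Q̇_H = COP × Ẇ = 7555 W; the resistance heater delivers Ẇ = 1010 W.
Extra = (COP − 1)·Ẇ = 6545 W.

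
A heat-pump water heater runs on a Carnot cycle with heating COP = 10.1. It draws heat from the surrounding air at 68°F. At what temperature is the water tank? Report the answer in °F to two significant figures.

130 °F

COP_HP = T_H/(T_H − T_C) rearranges to T_H = COP·T_C/(COP − 1).
With T_C = 293.15 K, T_H = 10.1 × 293.15/9.100 = 325.36 K.
Converting, 325.36 K = 125.99°F.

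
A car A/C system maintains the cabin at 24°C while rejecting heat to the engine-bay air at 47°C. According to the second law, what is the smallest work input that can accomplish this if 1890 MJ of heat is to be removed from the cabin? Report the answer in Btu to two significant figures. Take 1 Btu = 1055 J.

In absolute terms T_C = 297.15 K and T_H = 320.15 K, so ΔT = 23.00 K.
The reversible limit is COP_R = T_C/ΔT = 12.92, so W_min = Q_C/COP = Q_C·ΔT/T_C.
W_min = 1890 × 23.00/297.15 = 146.3 MJ = 138700 Btu.

140000 Btu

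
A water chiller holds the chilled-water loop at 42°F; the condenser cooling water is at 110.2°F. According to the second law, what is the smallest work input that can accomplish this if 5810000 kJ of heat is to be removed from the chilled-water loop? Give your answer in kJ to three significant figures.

790000 kJ

In absolute terms T_C = 278.71 K and T_H = 316.59 K, so ΔT = 37.89 K.
The reversible limit is COP_R = T_C/ΔT = 7.356, so W_min = Q_C/COP = Q_C·ΔT/T_C.
W_min = 5810000 × 37.89/278.71 = 789800 kJ.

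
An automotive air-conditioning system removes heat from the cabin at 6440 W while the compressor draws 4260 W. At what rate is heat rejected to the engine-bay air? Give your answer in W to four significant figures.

For a cyclic device the first law requires Q̇_H = Q̇_C + Ẇ.
Q̇_H = Q̇_C + Ẇ = 10700 W.

10700 W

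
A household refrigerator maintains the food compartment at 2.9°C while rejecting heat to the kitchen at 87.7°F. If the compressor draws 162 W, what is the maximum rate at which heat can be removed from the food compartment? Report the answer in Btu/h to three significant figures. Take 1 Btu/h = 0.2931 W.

5440 Btu/h

In absolute terms T_C = 276.05 K and T_H = 304.09 K, so ΔT = 28.04 K.
COP_Carnot = T_C/ΔT = 276.05/28.04 = 9.843.
Q̇_max = COP_Carnot × Ẇ = 9.843 × 162.0 W = 1595 W = 5441 Btu/h.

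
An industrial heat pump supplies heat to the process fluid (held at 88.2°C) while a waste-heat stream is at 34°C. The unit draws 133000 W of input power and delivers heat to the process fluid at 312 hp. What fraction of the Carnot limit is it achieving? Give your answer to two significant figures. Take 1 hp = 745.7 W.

0.26

Converting, Q̇_H = 312.0 hp = 232700 W, so COP_actual = Q̇_H/Ẇ = 232700/133000 = 1.749.
In absolute terms T_C = 307.15 K and T_H = 361.35 K, so ΔT = 54.20 K.
COP_Carnot = T_H/ΔT = 361.35/54.20 = 6.667.
η_II = COP_actual/COP_Carnot = 1.749/6.667 = 0.2624.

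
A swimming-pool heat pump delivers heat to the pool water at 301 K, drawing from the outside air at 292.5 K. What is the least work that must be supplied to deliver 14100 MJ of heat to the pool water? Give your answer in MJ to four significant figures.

The reservoir spacing is ΔT = 301 − 292.5 = 8.500 K.
The reversible limit is COP_HP = T_H/ΔT = 35.41, so W_min = Q_H/COP = Q_H·ΔT/T_H.
W_min = 14100 × 8.500/301.00 = 398.2 MJ.

398.2 MJ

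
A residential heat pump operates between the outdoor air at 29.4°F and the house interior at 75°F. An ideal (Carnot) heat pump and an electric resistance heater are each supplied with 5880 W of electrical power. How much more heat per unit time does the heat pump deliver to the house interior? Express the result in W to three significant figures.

In absolute terms T_C = 271.71 K and T_H = 297.04 K, so ΔT = 25.33 K.
COP_Carnot = T_H/ΔT = 297.04/25.33 = 11.73.
The heat pump delivers Q̇_H = COP × Ẇ = 68940 W; the resistance heater delivers Ẇ = 5880 W.
Extra = (COP − 1)·Ẇ = 63060 W.

63100 W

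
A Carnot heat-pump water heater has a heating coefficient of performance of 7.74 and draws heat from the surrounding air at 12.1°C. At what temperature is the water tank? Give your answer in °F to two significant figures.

COP_HP = T_H/(T_H − T_C) rearranges to T_H = COP·T_C/(COP − 1).
With T_C = 285.25 K, T_H = 7.74 × 285.25/6.740 = 327.57 K.
Converting, 327.57 K = 129.96°F.

130 °F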